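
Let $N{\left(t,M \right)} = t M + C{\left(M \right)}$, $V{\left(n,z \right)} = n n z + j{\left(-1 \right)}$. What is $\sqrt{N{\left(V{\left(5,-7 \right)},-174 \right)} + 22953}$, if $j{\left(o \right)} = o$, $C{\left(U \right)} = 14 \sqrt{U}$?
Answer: $\sqrt{53577 + 14 i \sqrt{174}} \approx 231.47 + 0.3989 i$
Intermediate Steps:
$V{\left(n,z \right)} = -1 + z n^{2}$ ($V{\left(n,z \right)} = n n z - 1 = n^{2} z - 1 = z n^{2} - 1 = -1 + z n^{2}$)
$N{\left(t,M \right)} = 14 \sqrt{M} + M t$ ($N{\left(t,M \right)} = t M + 14 \sqrt{M} = M t + 14 \sqrt{M} = 14 \sqrt{M} + M t$)
$\sqrt{N{\left(V{\left(5,-7 \right)},-174 \right)} + 22953} = \sqrt{\left(14 \sqrt{-174} - 174 \left(-1 - 7 \cdot 5^{2}\right)\right) + 22953} = \sqrt{\left(14 i \sqrt{174} - 174 \left(-1 - 175\right)\right) + 22953} = \sqrt{\left(14 i \sqrt{174} - -30624\right) + 22953} = \sqrt{\left(14 i \sqrt{174} + 30624\right) + 22953} = \sqrt{\left(30624 + 14 i \sqrt{174}\right) + 22953} = \sqrt{53577 + 14 i \sqrt{174}}$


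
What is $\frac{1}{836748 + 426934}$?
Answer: $\frac{1}{1263682} \approx 7.9134 \cdot 10^{-7}$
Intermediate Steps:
$\frac{1}{836748 + 426934} = \frac{1}{1263682}$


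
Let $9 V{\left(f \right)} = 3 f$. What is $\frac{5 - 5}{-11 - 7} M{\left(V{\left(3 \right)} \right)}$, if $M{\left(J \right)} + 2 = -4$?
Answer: $0$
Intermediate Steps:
$V{\left(f \right)} = \frac{f}{3}$ ($V{\left(f \right)} = \frac{3 f}{9} = \frac{f}{3}$)
$M{\left(J \right)} = -6$ ($M{\left(J \right)} = -2 - 4 = -6$)
$\frac{5 - 5}{-11 - 7} M{\left(V{\left(3 \right)} \right)} = \frac{5 - 5}{-11 - 7} \left(-6\right) = \frac{0}{-18} \left(-6\right) = 0 \left(- \frac{1}{18}\right) \left(-6\right) = 0 \left(-6\right) = 0$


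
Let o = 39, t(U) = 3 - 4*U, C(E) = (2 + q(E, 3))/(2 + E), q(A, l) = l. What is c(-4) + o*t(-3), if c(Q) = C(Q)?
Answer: 1165/2 ≈ 582.50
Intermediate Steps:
C(E) = 5/(2 + E) (C(E) = (2 + 3)/(2 + E) = 5/(2 + E))
c(Q) = 5/(2 + Q)
c(-4) + o*t(-3) = 5/(2 - 4) + 39*(3 - 4*(-3)) = 5/(-2) + 39*(3 + 12) = 5*(-1/2) + 39*15 = -5/2 + 585 = 1165/2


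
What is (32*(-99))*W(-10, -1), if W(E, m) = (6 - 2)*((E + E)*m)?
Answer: -253440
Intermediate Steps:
W(E, m) = 8*E*m (W(E, m) = 4*((2*E)*m) = 4*(2*E*m) = 8*E*m)
(32*(-99))*W(-10, -1) = (32*(-99))*(8*(-10)*(-1)) = -3168*80 = -253440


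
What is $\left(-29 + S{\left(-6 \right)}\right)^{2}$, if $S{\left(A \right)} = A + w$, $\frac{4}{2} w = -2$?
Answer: $1296$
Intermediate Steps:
$w = -1$ ($w = \frac{1}{2} \left(-2\right) = -1$)
$S{\left(A \right)} = -1 + A$ ($S{\left(A \right)} = A - 1 = -1 + A$)
$\left(-29 + S{\left(-6 \right)}\right)^{2} = \left(-29 - 7\right)^{2} = \left(-36\right)^{2} = 1296$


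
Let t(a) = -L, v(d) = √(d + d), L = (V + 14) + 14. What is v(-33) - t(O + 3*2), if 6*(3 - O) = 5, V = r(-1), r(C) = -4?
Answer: 24 + I*√66 ≈ 24.0 + 8.124*I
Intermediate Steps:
V = -4
L = 24 (L = (-4 + 14) + 14 = 10 + 14 = 24)
O = 13/6 (O = 3 - ⅙*5 = 3 - ⅚ = 13/6 ≈ 2.1667)
v(d) = √2*√d (v(d) = √(2*d) = √2*√d)
t(a) = -24 (t(a) = -1*24 = -24)
v(-33) - t(O + 3*2) = √2*√(-33) - 1*(-24) = √2*(I*√33) + 24 = I*√66 + 24 = 24 + I*√66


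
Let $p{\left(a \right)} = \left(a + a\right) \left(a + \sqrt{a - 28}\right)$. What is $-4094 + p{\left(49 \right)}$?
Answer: $708 + 98 \sqrt{21} \approx 1157.1$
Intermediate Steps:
$p{\left(a \right)} = 2 a \left(a + \sqrt{-28 + a}\right)$
$-4094 + p{\left(49 \right)} = -4094 + 2 \cdot 49 \left(49 + \sqrt{-28 + 49}\right) = -4094 + 2 \cdot 49 \left(49 + \sqrt{21}\right) = -4094 + \left(4802 + 98 \sqrt{21}\right) = 708 + 98 \sqrt{21}$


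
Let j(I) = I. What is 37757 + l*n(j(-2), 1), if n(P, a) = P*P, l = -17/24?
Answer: 226525/6 ≈ 37754.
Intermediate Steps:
l = -17/24 (l = -17*1/24 = -17/24 ≈ -0.70833)
n(P, a) = P²
37757 + l*n(j(-2), 1) = 37757 - 17/24*(-2)² = 37757 - 17/24*4 = 37757 - 17/6 = 226525/6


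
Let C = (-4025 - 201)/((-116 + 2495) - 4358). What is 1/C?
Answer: 1979/4226 ≈ 0.46829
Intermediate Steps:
C = 4226/1979 (C = -4226/(2379 - 4358) = -4226/(-1979) = -4226*(-1/1979) = 4226/1979 ≈ 2.1354)
1/C = 1/(4226/1979) = 1979/4226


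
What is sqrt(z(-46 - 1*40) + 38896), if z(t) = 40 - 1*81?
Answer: sqrt(38855) ≈ 197.12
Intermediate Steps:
z(t) = -41 (z(t) = 40 - 81 = -41)
sqrt(z(-46 - 1*40) + 38896) = sqrt(-41 + 38896) = sqrt(38855)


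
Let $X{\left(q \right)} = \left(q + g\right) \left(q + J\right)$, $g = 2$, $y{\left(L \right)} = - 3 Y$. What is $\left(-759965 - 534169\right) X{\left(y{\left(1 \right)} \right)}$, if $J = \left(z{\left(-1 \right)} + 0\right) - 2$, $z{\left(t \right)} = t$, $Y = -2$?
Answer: $-31059216$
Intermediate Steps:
$y{\left(L \right)} = 6$ ($y{\left(L \right)} = \left(-3\right) \left(-2\right) = 6$)
$J = -3$ ($J = \left(-1 + 0\right) - 2 = -1 - 2 = -3$)
$X{\left(q \right)} = \left(-3 + q\right) \left(2 + q\right)$ ($X{\left(q \right)} = \left(q + 2\right) \left(q - 3\right) = \left(2 + q\right) \left(-3 + q\right) = \left(-3 + q\right) \left(2 + q\right)$)
$\left(-759965 - 534169\right) X{\left(y{\left(1 \right)} \right)} = \left(-759965 - 534169\right) \left(-6 + 6^{2} - 6\right) = \left(-759965 - 534169\right) \left(-6 + 36 - 6\right) = \left(-1294134\right) 24 = -31059216$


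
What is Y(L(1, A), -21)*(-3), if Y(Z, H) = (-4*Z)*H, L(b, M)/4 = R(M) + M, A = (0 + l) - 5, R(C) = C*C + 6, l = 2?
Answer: -12096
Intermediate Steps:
R(C) = 6 + C**2 (R(C) = C**2 + 6 = 6 + C**2)
A = -3 (A = (0 + 2) - 5 = 2 - 5 = -3)
L(b, M) = 24 + 4*M + 4*M**2 (L(b, M) = 4*((6 + M**2) + M) = 4*(6 + M + M**2) = 24 + 4*M + 4*M**2)
Y(Z, H) = -4*H*Z
Y(L(1, A), -21)*(-3) = -4*(-21)*(24 + 4*(-3) + 4*(-3)**2)*(-3) = -4*(-21)*(24 - 12 + 4*9)*(-3) = -4*(-21)*(24 - 12 + 36)*(-3) = -4*(-21)*48*(-3) = 4032*(-3) = -12096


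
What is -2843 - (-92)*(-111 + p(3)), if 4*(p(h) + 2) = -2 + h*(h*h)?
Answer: -12664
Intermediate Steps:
p(h) = -5/2 + h³/4 (p(h) = -2 + (-2 + h*(h*h))/4 = -2 + (-2 + h*h²)/4 = -2 + (-2 + h³)/4 = -2 + (-½ + h³/4) = -5/2 + h³/4)
-2843 - (-92)*(-111 + p(3)) = -2843 - (-92)*(-111 + (-5/2 + (¼)*3³)) = -2843 - (-92)*(-111 + (-5/2 + (¼)*27)) = -2843 - (-92)*(-111 + (-5/2 + 27/4)) = -2843 - (-92)*(-111 + 17/4) = -2843 - (-92)*(-427)/4 = -2843 - 1*9821 = -2843 - 9821 = -12664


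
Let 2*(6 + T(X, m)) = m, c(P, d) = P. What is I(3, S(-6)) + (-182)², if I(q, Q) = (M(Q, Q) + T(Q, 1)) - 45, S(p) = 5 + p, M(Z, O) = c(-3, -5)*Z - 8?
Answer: 66137/2 ≈ 33069.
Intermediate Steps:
T(X, m) = -6 + m/2
M(Z, O) = -8 - 3*Z (M(Z, O) = -3*Z - 8 = -8 - 3*Z)
I(q, Q) = -117/2 - 3*Q (I(q, Q) = ((-8 - 3*Q) + (-6 + (½)*1)) - 45 = ((-8 - 3*Q) + (-6 + ½)) - 45 = ((-8 - 3*Q) - 11/2) - 45 = (-27/2 - 3*Q) - 45 = -117/2 - 3*Q)
I(3, S(-6)) + (-182)² = (-117/2 - 3*(5 - 6)) + (-182)² = (-117/2 - 3*(-1)) + 33124 = (-117/2 + 3) + 33124 = -111/2 + 33124 = 66137/2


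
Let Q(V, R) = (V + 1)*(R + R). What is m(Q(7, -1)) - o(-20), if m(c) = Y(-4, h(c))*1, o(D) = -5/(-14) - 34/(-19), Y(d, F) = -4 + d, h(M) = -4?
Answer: -2699/266 ≈ -10.147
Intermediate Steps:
Q(V, R) = 2*R*(1 + V) (Q(V, R) = (1 + V)*(2*R) = 2*R*(1 + V))
o(D) = 571/266 (o(D) = -5*(-1/14) - 34*(-1/19) = 5/14 + 34/19 = 571/266)
m(c) = -8 (m(c) = (-4 - 4)*1 = -8*1 = -8)
m(Q(7, -1)) - o(-20) = -8 - 1*571/266 = -8 - 571/266 = -2699/266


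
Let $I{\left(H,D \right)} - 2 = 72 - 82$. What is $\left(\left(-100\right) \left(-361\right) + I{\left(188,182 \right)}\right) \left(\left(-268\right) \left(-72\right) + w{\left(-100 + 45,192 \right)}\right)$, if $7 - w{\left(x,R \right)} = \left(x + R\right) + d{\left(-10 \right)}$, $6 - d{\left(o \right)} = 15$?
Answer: $692064100$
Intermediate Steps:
$I{\left(H,D \right)} = -8$ ($I{\left(H,D \right)} = 2 + \left(72 - 82\right) = 2 - 10 = -8$)
$d{\left(o \right)} = -9$ ($d{\left(o \right)} = 6 - 15 = -9$)
$w{\left(x,R \right)} = 16 - R - x$ ($w{\left(x,R \right)} = 7 - \left(\left(x + R\right) - 9\right) = 7 - \left(\left(R + x\right) - 9\right) = 7 - \left(-9 + R + x\right) = 16 - R - x$)
$\left(\left(-100\right) \left(-361\right) + I{\left(188,182 \right)}\right) \left(\left(-268\right) \left(-72\right) + w{\left(-100 + 45,192 \right)}\right) = \left(\left(-100\right) \left(-361\right) - 8\right) \left(\left(-268\right) \left(-72\right) - 121\right) = \left(36100 - 8\right) \left(19296 - 121\right) = 36092 \left(19296 + \left(16 - 192 + 55\right)\right) = 36092 \left(19296 - 121\right) = 36092 \cdot 19175 = 692064100$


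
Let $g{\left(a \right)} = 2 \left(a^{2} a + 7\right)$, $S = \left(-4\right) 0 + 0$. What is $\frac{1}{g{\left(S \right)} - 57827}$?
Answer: $- \frac{1}{57813} \approx -1.7297 \cdot 10^{-5}$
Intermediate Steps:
$S = 0$ ($S = 0 + 0 = 0$)
$g{\left(a \right)} = 14 + 2 a^{3}$ ($g{\left(a \right)} = 2 \left(a^{3} + 7\right) = 2 \left(7 + a^{3}\right) = 14 + 2 a^{3}$)
$\frac{1}{g{\left(S \right)} - 57827} = \frac{1}{\left(14 + 2 \cdot 0^{3}\right) - 57827} = \frac{1}{\left(14 + 2 \cdot 0\right) - 57827} = \frac{1}{\left(14 + 0\right) - 57827} = \frac{1}{14 - 57827} = \frac{1}{-57813} = - \frac{1}{57813}$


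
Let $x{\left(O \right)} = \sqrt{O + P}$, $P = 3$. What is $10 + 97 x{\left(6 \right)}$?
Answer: $301$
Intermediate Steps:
$x{\left(O \right)} = \sqrt{3 + O}$ ($x{\left(O \right)} = \sqrt{O + 3} = \sqrt{3 + O}$)
$10 + 97 x{\left(6 \right)} = 10 + 97 \sqrt{3 + 6} = 10 + 97 \sqrt{9} = 10 + 97 \cdot 3 = 10 + 291 = 301$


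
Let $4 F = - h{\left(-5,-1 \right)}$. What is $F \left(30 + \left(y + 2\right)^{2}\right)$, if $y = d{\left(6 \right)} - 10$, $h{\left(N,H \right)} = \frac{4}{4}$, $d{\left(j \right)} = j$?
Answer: $- \frac{17}{2} \approx -8.5$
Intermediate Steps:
$h{\left(N,H \right)} = 1$ ($h{\left(N,H \right)} = 4 \cdot \frac{1}{4} = 1$)
$F = - \frac{1}{4}$ ($F = \frac{\left(-1\right) 1}{4} = \frac{1}{4} \left(-1\right) = - \frac{1}{4} \approx -0.25$)
$y = -4$ ($y = 6 - 10 = -4$)
$F \left(30 + \left(y + 2\right)^{2}\right) = - \frac{30 + \left(-4 + 2\right)^{2}}{4} = - \frac{30 + \left(-2\right)^{2}}{4} = - \frac{30 + 4}{4} = \left(- \frac{1}{4}\right) 34 = - \frac{17}{2}$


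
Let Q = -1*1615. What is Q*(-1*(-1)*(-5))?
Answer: 8075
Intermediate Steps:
Q = -1615
Q*(-1*(-1)*(-5)) = -1615*(-1*(-1))*(-5) = -1615*(-5) = 8075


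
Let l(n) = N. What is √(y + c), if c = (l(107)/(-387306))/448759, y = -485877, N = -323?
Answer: I*√1630867300231223732813998610/57935684418 ≈ 697.05*I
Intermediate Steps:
l(n) = -323
c = 323/173807053254 (c = -323/(-387306)/448759 = -323*(-1/387306)*(1/448759) = (323/387306)*(1/448759) = 323/173807053254 ≈ 1.8584e-9)
√(y + c) = √(-485877 + 323/173807053254) = √(-84448849613893435/173807053254) = I*√1630867300231223732813998610/57935684418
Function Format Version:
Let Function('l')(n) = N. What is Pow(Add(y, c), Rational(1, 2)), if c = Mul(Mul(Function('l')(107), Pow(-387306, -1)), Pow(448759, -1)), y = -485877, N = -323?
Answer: Mul(Rational(1, 57935684418), I, Pow(1630867300231223732813998610, Rational(1, 2))) ≈ Mul(697.05, I)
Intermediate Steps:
Function('l')(n) = -323
c = Rational(323, 173807053254) (c = Mul(Mul(-323, Pow(-387306, -1)), Pow(448759, -1)) = Mul(Mul(-323, Rational(-1, 387306)), Rational(1, 448759)) = Mul(Rational(323, 387306), Rational(1, 448759)) = Rational(323, 173807053254) ≈ 1.8584e-9)
Pow(Add(y, c), Rational(1, 2)) = Pow(Add(-485877, Rational(323, 173807053254)), Rational(1, 2)) = Pow(Rational(-84448849613893435, 173807053254), Rational(1, 2)) = Mul(Rational(1, 57935684418), I, Pow(1630867300231223732813998610, Rational(1, 2)))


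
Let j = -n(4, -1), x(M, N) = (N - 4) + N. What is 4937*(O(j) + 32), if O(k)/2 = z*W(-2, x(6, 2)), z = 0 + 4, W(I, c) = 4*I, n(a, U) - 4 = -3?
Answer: -157984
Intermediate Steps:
x(M, N) = -4 + 2*N (x(M, N) = (-4 + N) + N = -4 + 2*N)
n(a, U) = 1 (n(a, U) = 4 - 3 = 1)
z = 4
j = -1 (j = -1*1 = -1)
O(k) = -64 (O(k) = 2*(4*(4*(-2))) = 2*(4*(-8)) = 2*(-32) = -64)
4937*(O(j) + 32) = 4937*(-64 + 32) = 4937*(-32) = -157984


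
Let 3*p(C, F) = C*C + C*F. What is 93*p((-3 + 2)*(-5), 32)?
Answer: 5735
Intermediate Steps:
p(C, F) = C²/3 + C*F/3 (p(C, F) = (C*C + C*F)/3 = (C² + C*F)/3 = C²/3 + C*F/3)
93*p((-3 + 2)*(-5), 32) = 93*(((-3 + 2)*(-5))*((-3 + 2)*(-5) + 32)/3) = 93*((-1*(-5))*(-1*(-5) + 32)/3) = 93*((⅓)*5*(5 + 32)) = 93*((⅓)*5*37) = 93*(185/3) = 5735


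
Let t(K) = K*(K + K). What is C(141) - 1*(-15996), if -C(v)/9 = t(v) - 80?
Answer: -341142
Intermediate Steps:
t(K) = 2*K**2 (t(K) = K*(2*K) = 2*K**2)
C(v) = 720 - 18*v**2 (C(v) = -9*(2*v**2 - 80) = -9*(-80 + 2*v**2) = 720 - 18*v**2)
C(141) - 1*(-15996) = (720 - 18*141**2) - 1*(-15996) = (720 - 18*19881) + 15996 = (720 - 357858) + 15996 = -357138 + 15996 = -341142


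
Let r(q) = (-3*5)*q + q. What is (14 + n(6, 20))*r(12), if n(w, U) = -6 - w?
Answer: -336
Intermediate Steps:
r(q) = -14*q (r(q) = -15*q + q = -14*q)
(14 + n(6, 20))*r(12) = (14 + (-6 - 1*6))*(-14*12) = (14 + (-6 - 6))*(-168) = (14 - 12)*(-168) = 2*(-168) = -336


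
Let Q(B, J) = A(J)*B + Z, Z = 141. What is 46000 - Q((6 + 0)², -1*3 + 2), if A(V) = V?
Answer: 45895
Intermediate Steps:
Q(B, J) = 141 + B*J (Q(B, J) = J*B + 141 = B*J + 141 = 141 + B*J)
46000 - Q((6 + 0)², -1*3 + 2) = 46000 - (141 + (6 + 0)²*(-1*3 + 2)) = 46000 - (141 + 6²*(-3 + 2)) = 46000 - (141 + 36*(-1)) = 46000 - (141 - 36) = 46000 - 1*105 = 46000 - 105 = 45895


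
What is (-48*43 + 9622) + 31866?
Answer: 39424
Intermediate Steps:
(-48*43 + 9622) + 31866 = (-2064 + 9622) + 31866 = 7558 + 31866 = 39424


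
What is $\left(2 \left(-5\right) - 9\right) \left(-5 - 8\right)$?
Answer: $247$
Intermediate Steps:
$\left(2 \left(-5\right) - 9\right) \left(-5 - 8\right) = \left(-10 - 9\right) \left(-13\right) = \left(-19\right) \left(-13\right) = 247$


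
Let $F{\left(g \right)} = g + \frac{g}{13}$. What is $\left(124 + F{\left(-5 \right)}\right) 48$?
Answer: $\frac{74016}{13} \approx 5693.5$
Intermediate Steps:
$F{\left(g \right)} = \frac{14 g}{13}$ ($F{\left(g \right)} = g + g \frac{1}{13} = g + \frac{g}{13} = \frac{14 g}{13}$)
$\left(124 + F{\left(-5 \right)}\right) 48 = \left(124 + \frac{14}{13} \left(-5\right)\right) 48 = \left(124 - \frac{70}{13}\right) 48 = \frac{1542}{13} \cdot 48 = \frac{74016}{13}$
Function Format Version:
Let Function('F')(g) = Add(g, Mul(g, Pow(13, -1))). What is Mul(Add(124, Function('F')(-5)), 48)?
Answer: Rational(74016, 13) ≈ 5693.5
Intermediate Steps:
Function('F')(g) = Mul(Rational(14, 13), g) (Function('F')(g) = Add(g, Mul(g, Rational(1, 13))) = Add(g, Mul(Rational(1, 13), g)) = Mul(Rational(14, 13), g))
Mul(Add(124, Function('F')(-5)), 48) = Mul(Add(124, Mul(Rational(14, 13), -5)), 48) = Mul(Add(124, Rational(-70, 13)), 48) = Mul(Rational(1542, 13), 48) = Rational(74016, 13)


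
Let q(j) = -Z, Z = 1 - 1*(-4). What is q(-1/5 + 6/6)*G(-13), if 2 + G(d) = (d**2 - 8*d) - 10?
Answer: -1305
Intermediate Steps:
Z = 5 (Z = 1 + 4 = 5)
G(d) = -12 + d**2 - 8*d (G(d) = -2 + ((d**2 - 8*d) - 10) = -2 + (-10 + d**2 - 8*d) = -12 + d**2 - 8*d)
q(j) = -5 (q(j) = -1*5 = -5)
q(-1/5 + 6/6)*G(-13) = -5*(-12 + (-13)**2 - 8*(-13)) = -5*(-12 + 169 + 104) = -5*261 = -1305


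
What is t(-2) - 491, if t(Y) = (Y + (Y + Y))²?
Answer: -455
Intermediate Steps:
t(Y) = 9*Y² (t(Y) = (Y + 2*Y)² = (3*Y)² = 9*Y²)
t(-2) - 491 = 9*(-2)² - 491 = 9*4 - 491 = 36 - 491 = -455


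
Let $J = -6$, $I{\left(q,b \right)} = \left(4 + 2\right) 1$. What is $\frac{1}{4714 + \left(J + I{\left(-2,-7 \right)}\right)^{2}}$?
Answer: $\frac{1}{4714} \approx 0.00021213$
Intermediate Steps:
$I{\left(q,b \right)} = 6$ ($I{\left(q,b \right)} = 6 \cdot 1 = 6$)
$\frac{1}{4714 + \left(J + I{\left(-2,-7 \right)}\right)^{2}} = \frac{1}{4714 + \left(-6 + 6\right)^{2}} = \frac{1}{4714 + 0^{2}} = \frac{1}{4714 + 0} = \frac{1}{4714}$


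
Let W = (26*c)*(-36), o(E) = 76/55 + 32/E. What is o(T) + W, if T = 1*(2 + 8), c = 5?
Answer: -257148/55 ≈ -4675.4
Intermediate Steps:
T = 10 (T = 1*10 = 10)
o(E) = 76/55 + 32/E (o(E) = 76*(1/55) + 32/E = 76/55 + 32/E)
W = -4680 (W = (26*5)*(-36) = 130*(-36) = -4680)
o(T) + W = (76/55 + 32/10) - 4680 = (76/55 + 32*(⅒)) - 4680 = (76/55 + 16/5) - 4680 = 252/55 - 4680 = -257148/55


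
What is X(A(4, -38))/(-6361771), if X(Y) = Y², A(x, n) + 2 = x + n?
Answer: -1296/6361771 ≈ -0.00020372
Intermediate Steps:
A(x, n) = -2 + n + x (A(x, n) = -2 + (x + n) = -2 + (n + x) = -2 + n + x)
X(A(4, -38))/(-6361771) = (-2 - 38 + 4)²/(-6361771) = (-36)²*(-1/6361771) = 1296*(-1/6361771) = -1296/6361771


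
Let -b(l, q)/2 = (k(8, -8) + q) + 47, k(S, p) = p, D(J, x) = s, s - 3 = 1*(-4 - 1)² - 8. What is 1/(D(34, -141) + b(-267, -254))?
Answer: 1/450 ≈ 0.0022222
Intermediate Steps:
s = 20 (s = 3 + (1*(-4 - 1)² - 8) = 3 + (1*(-5)² - 8) = 3 + (1*25 - 8) = 3 + (25 - 8) = 3 + 17 = 20)
D(J, x) = 20
b(l, q) = -78 - 2*q (b(l, q) = -2*((-8 + q) + 47) = -2*(39 + q) = -78 - 2*q)
1/(D(34, -141) + b(-267, -254)) = 1/(20 + (-78 - 2*(-254))) = 1/(20 + (-78 + 508)) = 1/(20 + 430) = 1/450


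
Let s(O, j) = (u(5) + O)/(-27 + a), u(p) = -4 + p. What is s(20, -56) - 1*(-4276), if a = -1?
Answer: 17101/4 ≈ 4275.3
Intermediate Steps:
s(O, j) = -1/28 - O/28 (s(O, j) = ((-4 + 5) + O)/(-27 - 1) = (1 + O)/(-28) = (1 + O)*(-1/28) = -1/28 - O/28)
s(20, -56) - 1*(-4276) = (-1/28 - 1/28*20) - 1*(-4276) = (-1/28 - 5/7) + 4276 = -3/4 + 4276 = 17101/4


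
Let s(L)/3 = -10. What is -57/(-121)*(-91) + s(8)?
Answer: -8817/121 ≈ -72.868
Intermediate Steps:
s(L) = -30 (s(L) = 3*(-10) = -30)
-57/(-121)*(-91) + s(8) = -57/(-121)*(-91) - 30 = -57*(-1/121)*(-91) - 30 = (57/121)*(-91) - 30 = -5187/121 - 30 = -8817/121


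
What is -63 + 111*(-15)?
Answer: -1728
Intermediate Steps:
-63 + 111*(-15) = -63 - 1665 = -1728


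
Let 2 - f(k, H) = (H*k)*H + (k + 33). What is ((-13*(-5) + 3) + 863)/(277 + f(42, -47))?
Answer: -931/92574 ≈ -0.010057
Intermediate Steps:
f(k, H) = -31 - k - k*H**2 (f(k, H) = 2 - ((H*k)*H + (k + 33)) = 2 - (k*H**2 + (33 + k)) = 2 - (33 + k + k*H**2) = 2 + (-33 - k - k*H**2) = -31 - k - k*H**2)
((-13*(-5) + 3) + 863)/(277 + f(42, -47)) = ((-13*(-5) + 3) + 863)/(277 + (-31 - 1*42 - 1*42*(-47)**2)) = ((65 + 3) + 863)/(277 + (-31 - 42 - 1*42*2209)) = (68 + 863)/(277 + (-31 - 42 - 92778)) = 931/(277 - 92851) = 931/(-92574) = 931*(-1/92574) = -931/92574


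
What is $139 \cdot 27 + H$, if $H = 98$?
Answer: $3851$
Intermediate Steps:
$139 \cdot 27 + H = 139 \cdot 27 + 98 = 3753 + 98 = 3851$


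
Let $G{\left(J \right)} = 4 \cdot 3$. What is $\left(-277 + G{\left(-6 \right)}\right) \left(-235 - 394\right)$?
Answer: $166685$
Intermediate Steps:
$G{\left(J \right)} = 12$
$\left(-277 + G{\left(-6 \right)}\right) \left(-235 - 394\right) = \left(-277 + 12\right) \left(-235 - 394\right) = \left(-265\right) \left(-629\right) = 166685$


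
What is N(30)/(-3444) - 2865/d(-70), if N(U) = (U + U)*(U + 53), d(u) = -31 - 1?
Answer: 808975/9184 ≈ 88.085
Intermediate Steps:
d(u) = -32
N(U) = 2*U*(53 + U) (N(U) = (2*U)*(53 + U) = 2*U*(53 + U))
N(30)/(-3444) - 2865/d(-70) = (2*30*(53 + 30))/(-3444) - 2865/(-32) = (2*30*83)*(-1/3444) - 2865*(-1/32) = 4980*(-1/3444) + 2865/32 = -415/287 + 2865/32 = 808975/9184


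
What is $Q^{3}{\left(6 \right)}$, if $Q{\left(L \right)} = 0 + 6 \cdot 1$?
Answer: $216$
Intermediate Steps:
$Q{\left(L \right)} = 6$ ($Q{\left(L \right)} = 0 + 6 = 6$)
$Q^{3}{\left(6 \right)} = 6^{3} = 216$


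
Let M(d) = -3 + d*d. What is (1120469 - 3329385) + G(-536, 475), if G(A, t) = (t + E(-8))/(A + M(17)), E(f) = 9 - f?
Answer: -276114746/125 ≈ -2.2089e+6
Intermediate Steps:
M(d) = -3 + d²
G(A, t) = (17 + t)/(286 + A) (G(A, t) = (t + (9 - 1*(-8)))/(A + (-3 + 17²)) = (t + (9 + 8))/(A + (-3 + 289)) = (t + 17)/(A + 286) = (17 + t)/(286 + A))
(1120469 - 3329385) + G(-536, 475) = (1120469 - 3329385) + (17 + 475)/(286 - 536) = -2208916 + 492/(-250) = -2208916 - 1/250*492 = -2208916 - 246/125 = -276114746/125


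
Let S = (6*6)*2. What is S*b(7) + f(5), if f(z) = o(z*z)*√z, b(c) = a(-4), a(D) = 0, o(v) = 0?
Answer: 0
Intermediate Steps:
b(c) = 0
f(z) = 0 (f(z) = 0*√z = 0)
S = 72 (S = 36*2 = 72)
S*b(7) + f(5) = 72*0 + 0 = 0 + 0 = 0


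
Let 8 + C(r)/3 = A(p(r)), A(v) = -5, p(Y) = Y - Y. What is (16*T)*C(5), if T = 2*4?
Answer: -4992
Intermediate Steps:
p(Y) = 0
T = 8
C(r) = -39 (C(r) = -24 + 3*(-5) = -24 - 15 = -39)
(16*T)*C(5) = (16*8)*(-39) = 128*(-39) = -4992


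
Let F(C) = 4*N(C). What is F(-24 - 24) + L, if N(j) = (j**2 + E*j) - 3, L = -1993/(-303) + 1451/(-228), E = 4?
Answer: 64756375/7676 ≈ 8436.2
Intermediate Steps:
L = 1639/7676 (L = -1993*(-1/303) + 1451*(-1/228) = 1993/303 - 1451/228 = 1639/7676 ≈ 0.21352)
N(j) = -3 + j**2 + 4*j (N(j) = (j**2 + 4*j) - 3 = -3 + j**2 + 4*j)
F(C) = -12 + 4*C**2 + 16*C (F(C) = 4*(-3 + C**2 + 4*C) = -12 + 4*C**2 + 16*C)
F(-24 - 24) + L = (-12 + 4*(-24 - 24)**2 + 16*(-24 - 24)) + 1639/7676 = (-12 + 4*(-48)**2 + 16*(-48)) + 1639/7676 = (-12 + 4*2304 - 768) + 1639/7676 = (-12 + 9216 - 768) + 1639/7676 = 8436 + 1639/7676 = 64756375/7676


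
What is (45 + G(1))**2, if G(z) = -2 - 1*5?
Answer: 1444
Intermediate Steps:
G(z) = -7 (G(z) = -2 - 5 = -7)
(45 + G(1))**2 = (45 - 7)**2 = 38**2 = 1444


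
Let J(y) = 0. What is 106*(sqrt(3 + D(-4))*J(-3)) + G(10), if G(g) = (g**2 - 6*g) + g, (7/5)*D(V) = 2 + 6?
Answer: 50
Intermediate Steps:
D(V) = 40/7 (D(V) = 5*(2 + 6)/7 = (5/7)*8 = 40/7)
G(g) = g**2 - 5*g
106*(sqrt(3 + D(-4))*J(-3)) + G(10) = 106*(sqrt(3 + 40/7)*0) + 10*(-5 + 10) = 106*(sqrt(61/7)*0) + 10*5 = 106*((sqrt(427)/7)*0) + 50 = 106*0 + 50 = 0 + 50 = 50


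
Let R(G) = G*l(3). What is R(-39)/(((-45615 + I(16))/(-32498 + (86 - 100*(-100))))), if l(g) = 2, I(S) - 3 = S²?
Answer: -437034/11339 ≈ -38.543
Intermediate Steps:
I(S) = 3 + S²
R(G) = 2*G (R(G) = G*2 = 2*G)
R(-39)/(((-45615 + I(16))/(-32498 + (86 - 100*(-100))))) = (2*(-39))/(((-45615 + (3 + 16²))/(-32498 + (86 - 100*(-100))))) = -78*(-32498 + (86 + 10000))/(-45615 + (3 + 256)) = -78*(-32498 + 10086)/(-45615 + 259) = -78/((-45356/(-22412))) = -78/((-45356*(-1/22412))) = -78/11339/5603 = -78*5603/11339 = -437034/11339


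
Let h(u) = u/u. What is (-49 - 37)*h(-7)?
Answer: -86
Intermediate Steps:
h(u) = 1
(-49 - 37)*h(-7) = (-49 - 37)*1 = -86*1 = -86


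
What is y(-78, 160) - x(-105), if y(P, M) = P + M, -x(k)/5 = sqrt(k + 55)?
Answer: 82 + 25*I*sqrt(2) ≈ 82.0 + 35.355*I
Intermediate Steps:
x(k) = -5*sqrt(55 + k) (x(k) = -5*sqrt(k + 55) = -5*sqrt(55 + k))
y(P, M) = M + P
y(-78, 160) - x(-105) = (160 - 78) - (-5)*sqrt(55 - 105) = 82 - (-5)*sqrt(-50) = 82 - (-5)*5*I*sqrt(2) = 82 - (-25)*I*sqrt(2) = 82 + 25*I*sqrt(2)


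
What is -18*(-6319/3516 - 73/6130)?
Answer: 58488207/1796090 ≈ 32.564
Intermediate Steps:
-18*(-6319/3516 - 73/6130) = -18*(-19496069/10776540) = 58488207/1796090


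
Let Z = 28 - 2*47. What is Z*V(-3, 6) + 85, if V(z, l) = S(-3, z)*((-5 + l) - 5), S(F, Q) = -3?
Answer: -707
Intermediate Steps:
V(z, l) = 30 - 3*l (V(z, l) = -3*((-5 + l) - 5) = -3*(-10 + l) = 30 - 3*l)
Z = -66 (Z = 28 - 1*94 = 28 - 94 = -66)
Z*V(-3, 6) + 85 = -66*(30 - 3*6) + 85 = -66*(30 - 18) + 85 = -66*12 + 85 = -792 + 85 = -707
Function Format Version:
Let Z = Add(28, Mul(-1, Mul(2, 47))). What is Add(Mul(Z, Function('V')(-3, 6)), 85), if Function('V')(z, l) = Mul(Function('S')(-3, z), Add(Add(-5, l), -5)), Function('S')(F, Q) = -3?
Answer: -707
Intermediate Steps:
Function('V')(z, l) = Add(30, Mul(-3, l)) (Function('V')(z, l) = Mul(-3, Add(Add(-5, l), -5)) = Mul(-3, Add(-10, l)) = Add(30, Mul(-3, l)))
Z = -66 (Z = Add(28, Mul(-1, 94)) = Add(28, -94) = -66)
Add(Mul(Z, Function('V')(-3, 6)), 85) = Add(Mul(-66, Add(30, Mul(-3, 6))), 85) = Add(Mul(-66, Add(30, -18)), 85) = Add(Mul(-66, 12), 85) = Add(-792, 85) = -707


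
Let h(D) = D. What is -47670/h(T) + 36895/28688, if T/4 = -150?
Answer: 11580783/143440 ≈ 80.736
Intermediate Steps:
T = -600 (T = 4*(-150) = -600)
-47670/h(T) + 36895/28688 = -47670/(-600) + 36895/28688 = -47670*(-1/600) + 36895*(1/28688) = 1589/20 + 36895/28688 = 11580783/143440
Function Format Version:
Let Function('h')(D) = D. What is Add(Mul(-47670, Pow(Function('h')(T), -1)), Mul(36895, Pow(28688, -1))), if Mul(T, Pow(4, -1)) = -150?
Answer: Rational(11580783, 143440) ≈ 80.736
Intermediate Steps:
T = -600 (T = Mul(4, -150) = -600)
Add(Mul(-47670, Pow(Function('h')(T), -1)), Mul(36895, Pow(28688, -1))) = Add(Mul(-47670, Pow(-600, -1)), Mul(36895, Pow(28688, -1))) = Add(Mul(-47670, Rational(-1, 600)), Mul(36895, Rational(1, 28688))) = Add(Rational(1589, 20), Rational(36895, 28688)) = Rational(11580783, 143440)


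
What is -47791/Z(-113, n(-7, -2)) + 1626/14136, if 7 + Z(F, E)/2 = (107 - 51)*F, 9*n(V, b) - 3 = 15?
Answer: 58014583/14925260 ≈ 3.8870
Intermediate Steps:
n(V, b) = 2 (n(V, b) = ⅓ + (⅑)*15 = ⅓ + 5/3 = 2)
Z(F, E) = -14 + 112*F (Z(F, E) = -14 + 2*((107 - 51)*F) = -14 + 2*(56*F) = -14 + 112*F)
-47791/Z(-113, n(-7, -2)) + 1626/14136 = -47791/(-14 + 112*(-113)) + 1626/14136 = -47791/(-14 - 12656) + 1626*(1/14136) = -47791/(-12670) + 271/2356 = -47791*(-1/12670) + 271/2356 = 47791/12670 + 271/2356 = 58014583/14925260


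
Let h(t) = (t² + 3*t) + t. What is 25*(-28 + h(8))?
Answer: 1700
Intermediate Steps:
h(t) = t² + 4*t
25*(-28 + h(8)) = 25*(-28 + 8*(4 + 8)) = 25*(-28 + 8*12) = 25*(-28 + 96) = 25*68 = 1700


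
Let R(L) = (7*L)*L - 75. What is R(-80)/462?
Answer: 44725/462 ≈ 96.807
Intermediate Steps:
R(L) = -75 + 7*L² (R(L) = 7*L² - 75 = -75 + 7*L²)
R(-80)/462 = (-75 + 7*(-80)²)/462 = (-75 + 7*6400)*(1/462) = (-75 + 44800)*(1/462) = 44725*(1/462) = 44725/462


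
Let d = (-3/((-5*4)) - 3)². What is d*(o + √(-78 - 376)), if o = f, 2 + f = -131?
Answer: -432117/400 + 3249*I*√454/400 ≈ -1080.3 + 173.07*I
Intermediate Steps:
f = -133 (f = -2 - 131 = -133)
o = -133
d = 3249/400 (d = (-3/(-20) - 3)² = (-3*(-1/20) - 3)² = (3/20 - 3)² = (-57/20)² = 3249/400 ≈ 8.1225)
d*(o + √(-78 - 376)) = 3249*(-133 + √(-78 - 376))/400 = 3249*(-133 + √(-454))/400 = 3249*(-133 + I*√454)/400 = -432117/400 + 3249*I*√454/400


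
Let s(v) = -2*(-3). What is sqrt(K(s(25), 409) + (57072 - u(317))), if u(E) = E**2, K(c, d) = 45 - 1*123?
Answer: I*sqrt(43495) ≈ 208.55*I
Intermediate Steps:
s(v) = 6
K(c, d) = -78 (K(c, d) = 45 - 123 = -78)
sqrt(K(s(25), 409) + (57072 - u(317))) = sqrt(-78 + (57072 - 1*317**2)) = sqrt(-78 + (57072 - 1*100489)) = sqrt(-78 + (57072 - 100489)) = sqrt(-78 - 43417) = sqrt(-43495) = I*sqrt(43495)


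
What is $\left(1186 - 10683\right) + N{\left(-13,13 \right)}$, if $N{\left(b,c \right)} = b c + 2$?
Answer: $-9664$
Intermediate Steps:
$N{\left(b,c \right)} = 2 + b c$
$\left(1186 - 10683\right) + N{\left(-13,13 \right)} = \left(1186 - 10683\right) + \left(2 - 169\right) = -9497 + \left(2 - 169\right) = -9497 - 167 = -9664$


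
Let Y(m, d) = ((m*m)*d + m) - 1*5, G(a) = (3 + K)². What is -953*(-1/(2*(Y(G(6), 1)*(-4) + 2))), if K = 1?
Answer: -953/2132 ≈ -0.44700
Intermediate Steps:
G(a) = 16 (G(a) = (3 + 1)² = 4² = 16)
Y(m, d) = -5 + m + d*m² (Y(m, d) = (m²*d + m) - 5 = (d*m² + m) - 5 = (m + d*m²) - 5 = -5 + m + d*m²)
-953*(-1/(2*(Y(G(6), 1)*(-4) + 2))) = -953*(-1/(2*((-5 + 16 + 1*16²)*(-4) + 2))) = -953*(-1/(2*((-5 + 16 + 1*256)*(-4) + 2))) = -953*(-1/(2*((-5 + 16 + 256)*(-4) + 2))) = -953*(-1/(2*(267*(-4) + 2))) = -953*(-1/(2*(-1068 + 2))) = -953/((-2*(-1066))) = -953/2132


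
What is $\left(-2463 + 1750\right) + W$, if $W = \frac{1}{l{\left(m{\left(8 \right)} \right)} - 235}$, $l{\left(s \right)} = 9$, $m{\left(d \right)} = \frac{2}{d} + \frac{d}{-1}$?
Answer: $- \frac{161139}{226} \approx -713.0$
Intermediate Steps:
$m{\left(d \right)} = - d + \frac{2}{d}$ ($m{\left(d \right)} = \frac{2}{d} + d \left(-1\right) = \frac{2}{d} - d = - d + \frac{2}{d}$)
$W = - \frac{1}{226}$ ($W = \frac{1}{9 - 235} = \frac{1}{-226} = - \frac{1}{226} \approx -0.0044248$)
$\left(-2463 + 1750\right) + W = \left(-2463 + 1750\right) - \frac{1}{226} = -713 - \frac{1}{226} = - \frac{161139}{226}$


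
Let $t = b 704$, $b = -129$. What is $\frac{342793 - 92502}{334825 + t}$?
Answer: $\frac{250291}{244009} \approx 1.0257$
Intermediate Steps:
$t = -90816$ ($t = \left(-129\right) 704 = -90816$)
$\frac{342793 - 92502}{334825 + t} = \frac{342793 - 92502}{334825 - 90816} = \frac{250291}{244009}$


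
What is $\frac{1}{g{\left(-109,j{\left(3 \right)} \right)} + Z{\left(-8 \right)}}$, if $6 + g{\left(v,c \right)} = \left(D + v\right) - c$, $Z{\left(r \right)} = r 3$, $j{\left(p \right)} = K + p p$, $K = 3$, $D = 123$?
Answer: $- \frac{1}{28} \approx -0.035714$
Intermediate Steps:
$j{\left(p \right)} = 3 + p^{2}$ ($j{\left(p \right)} = 3 + p p = 3 + p^{2}$)
$Z{\left(r \right)} = 3 r$
$g{\left(v,c \right)} = 117 + v - c$ ($g{\left(v,c \right)} = -6 - \left(-123 + c - v\right) = -6 + \left(123 + v - c\right) = 117 + v - c$)
$\frac{1}{g{\left(-109,j{\left(3 \right)} \right)} + Z{\left(-8 \right)}} = \frac{1}{\left(117 - 109 - \left(3 + 3^{2}\right)\right) + 3 \left(-8\right)} = \frac{1}{\left(117 - 109 - \left(3 + 9\right)\right) - 24} = \frac{1}{\left(117 - 109 - 12\right) - 24} = \frac{1}{-4 - 24} = \frac{1}{-28} = - \frac{1}{28}$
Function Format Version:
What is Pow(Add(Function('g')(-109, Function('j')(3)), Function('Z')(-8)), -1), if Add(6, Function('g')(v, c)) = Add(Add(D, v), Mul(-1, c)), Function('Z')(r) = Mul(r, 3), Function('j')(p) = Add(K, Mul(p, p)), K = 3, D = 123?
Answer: Rational(-1, 28) ≈ -0.035714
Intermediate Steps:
Function('j')(p) = Add(3, Pow(p, 2)) (Function('j')(p) = Add(3, Mul(p, p)) = Add(3, Pow(p, 2)))
Function('Z')(r) = Mul(3, r)
Function('g')(v, c) = Add(117, v, Mul(-1, c)) (Function('g')(v, c) = Add(-6, Add(Add(123, v), Mul(-1, c))) = Add(-6, Add(123, v, Mul(-1, c))) = Add(117, v, Mul(-1, c)))
Pow(Add(Function('g')(-109, Function('j')(3)), Function('Z')(-8)), -1) = Pow(Add(Add(117, -109, Mul(-1, Add(3, Pow(3, 2)))), Mul(3, -8)), -1) = Pow(Add(Add(117, -109, Mul(-1, Add(3, 9))), -24), -1) = Pow(Add(Add(117, -109, Mul(-1, 12)), -24), -1) = Pow(Add(Add(117, -109, -12), -24), -1) = Pow(Add(-4, -24), -1) = Pow(-28, -1) = Rational(-1, 28)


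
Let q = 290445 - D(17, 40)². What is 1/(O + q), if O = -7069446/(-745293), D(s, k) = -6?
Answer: 248431/72148954761 ≈ 3.4433e-6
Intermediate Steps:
O = 2356482/248431 (O = -7069446*(-1/745293) = 2356482/248431 ≈ 9.4855)
q = 290409 (q = 290445 - 1*(-6)² = 290445 - 1*36 = 290445 - 36 = 290409)
1/(O + q) = 1/(2356482/248431 + 290409) = 1/(72148954761/248431) = 248431/72148954761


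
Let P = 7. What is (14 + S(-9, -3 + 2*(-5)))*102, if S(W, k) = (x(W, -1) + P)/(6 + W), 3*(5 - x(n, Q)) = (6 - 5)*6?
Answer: 1088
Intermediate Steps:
x(n, Q) = 3 (x(n, Q) = 5 - (6 - 5)*6/3 = 5 - 6/3 = 5 - ⅓*6 = 5 - 2 = 3)
S(W, k) = 10/(6 + W) (S(W, k) = (3 + 7)/(6 + W) = 10/(6 + W))
(14 + S(-9, -3 + 2*(-5)))*102 = (14 + 10/(6 - 9))*102 = (14 + 10/(-3))*102 = (14 + 10*(-⅓))*102 = (14 - 10/3)*102 = (32/3)*102 = 1088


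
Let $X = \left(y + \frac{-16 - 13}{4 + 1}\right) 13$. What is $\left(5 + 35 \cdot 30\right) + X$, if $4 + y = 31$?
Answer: $\frac{6653}{5} \approx 1330.6$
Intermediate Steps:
$y = 27$ ($y = -4 + 31 = 27$)
$X = \frac{1378}{5}$ ($X = \left(27 + \frac{-16 - 13}{4 + 1}\right) 13 = \left(27 - \frac{29}{5}\right) 13 = \frac{106}{5} \cdot 13 = \frac{1378}{5} \approx 275.6$)
$\left(5 + 35 \cdot 30\right) + X = \left(5 + 35 \cdot 30\right) + \frac{1378}{5} = \left(5 + 1050\right) + \frac{1378}{5} = 1055 + \frac{1378}{5} = \frac{6653}{5}$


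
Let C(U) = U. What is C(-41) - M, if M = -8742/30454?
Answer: -619936/15227 ≈ -40.713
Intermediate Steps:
M = -4371/15227 (M = -8742*1/30454 = -4371/15227 ≈ -0.28706)
C(-41) - M = -41 - 1*(-4371/15227) = -41 + 4371/15227 = -619936/15227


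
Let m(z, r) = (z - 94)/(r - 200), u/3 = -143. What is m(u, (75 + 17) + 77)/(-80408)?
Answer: -523/2492648 ≈ -0.00020982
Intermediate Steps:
u = -429 (u = 3*(-143) = -429)
m(z, r) = (-94 + z)/(-200 + r)
m(u, (75 + 17) + 77)/(-80408) = ((-94 - 429)/(-200 + ((75 + 17) + 77)))/(-80408) = (-523/(-200 + (92 + 77)))*(-1/80408) = (-523/(-200 + 169))*(-1/80408) = (-523/(-31))*(-1/80408) = -1/31*(-523)*(-1/80408) = (523/31)*(-1/80408) = -523/2492648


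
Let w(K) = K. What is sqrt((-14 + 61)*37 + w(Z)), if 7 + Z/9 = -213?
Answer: I*sqrt(241) ≈ 15.524*I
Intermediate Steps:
Z = -1980 (Z = -63 + 9*(-213) = -63 - 1917 = -1980)
sqrt((-14 + 61)*37 + w(Z)) = sqrt((-14 + 61)*37 - 1980) = sqrt(47*37 - 1980) = sqrt(1739 - 1980) = sqrt(-241) = I*sqrt(241)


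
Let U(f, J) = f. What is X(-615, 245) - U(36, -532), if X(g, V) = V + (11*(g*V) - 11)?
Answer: -1657227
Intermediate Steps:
X(g, V) = -11 + V + 11*V*g (X(g, V) = V + (11*(V*g) - 11) = V + (11*V*g - 11) = V + (-11 + 11*V*g) = -11 + V + 11*V*g)
X(-615, 245) - U(36, -532) = (-11 + 245 + 11*245*(-615)) - 1*36 = (-11 + 245 - 1657425) - 36 = -1657191 - 36 = -1657227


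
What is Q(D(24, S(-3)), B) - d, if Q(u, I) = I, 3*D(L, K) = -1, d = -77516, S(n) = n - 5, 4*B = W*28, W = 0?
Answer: 77516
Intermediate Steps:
B = 0 (B = (0*28)/4 = (¼)*0 = 0)
S(n) = -5 + n
D(L, K) = -⅓ (D(L, K) = (⅓)*(-1) = -⅓)
Q(D(24, S(-3)), B) - d = 0 - 1*(-77516) = 0 + 77516 = 77516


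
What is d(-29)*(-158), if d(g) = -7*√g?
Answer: 1106*I*√29 ≈ 5956.0*I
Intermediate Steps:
d(-29)*(-158) = -7*I*√29*(-158) = 1106*I*√29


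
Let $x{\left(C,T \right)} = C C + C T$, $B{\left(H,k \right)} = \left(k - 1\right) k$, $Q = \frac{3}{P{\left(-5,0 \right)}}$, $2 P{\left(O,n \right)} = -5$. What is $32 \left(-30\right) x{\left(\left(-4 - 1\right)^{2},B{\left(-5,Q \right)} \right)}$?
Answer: $-663360$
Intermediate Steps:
$P{\left(O,n \right)} = - \frac{5}{2}$ ($P{\left(O,n \right)} = \frac{1}{2} \left(-5\right) = - \frac{5}{2}$)
$Q = - \frac{6}{5}$ ($Q = \frac{3}{- \frac{5}{2}} = 3 \left(- \frac{2}{5}\right) = - \frac{6}{5} \approx -1.2$)
$B{\left(H,k \right)} = k \left(-1 + k\right)$ ($B{\left(H,k \right)} = \left(-1 + k\right) k = k \left(-1 + k\right)$)
$x{\left(C,T \right)} = C^{2} + C T$
$32 \left(-30\right) x{\left(\left(-4 - 1\right)^{2},B{\left(-5,Q \right)} \right)} = 32 \left(-30\right) \left(-4 - 1\right)^{2} \left(\left(-4 - 1\right)^{2} - \frac{6 \left(-1 - \frac{6}{5}\right)}{5}\right) = - 960 \left(-5\right)^{2} \left(\left(-5\right)^{2} - - \frac{66}{25}\right) = - 960 \cdot 25 \left(25 + \frac{66}{25}\right) = - 960 \cdot 25 \cdot \frac{691}{25} = \left(-960\right) 691 = -663360$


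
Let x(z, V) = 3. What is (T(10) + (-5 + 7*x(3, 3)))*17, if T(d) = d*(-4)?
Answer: -408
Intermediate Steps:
T(d) = -4*d
(T(10) + (-5 + 7*x(3, 3)))*17 = (-4*10 + (-5 + 7*3))*17 = (-40 + (-5 + 21))*17 = (-40 + 16)*17 = -24*17 = -408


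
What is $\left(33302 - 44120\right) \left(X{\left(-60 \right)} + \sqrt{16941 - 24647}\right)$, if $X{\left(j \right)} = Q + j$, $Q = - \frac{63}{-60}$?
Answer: $\frac{6377211}{10} - 10818 i \sqrt{7706} \approx 6.3772 \cdot 10^{5} - 9.4965 \cdot 10^{5} i$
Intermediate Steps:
$Q = \frac{21}{20}$ ($Q = \left(-63\right) \left(- \frac{1}{60}\right) = \frac{21}{20} \approx 1.05$)
$X{\left(j \right)} = \frac{21}{20} + j$
$\left(33302 - 44120\right) \left(X{\left(-60 \right)} + \sqrt{16941 - 24647}\right) = \left(33302 - 44120\right) \left(\left(\frac{21}{20} - 60\right) + \sqrt{16941 - 24647}\right) = - 10818 \left(- \frac{1179}{20} + \sqrt{-7706}\right) = - 10818 \left(- \frac{1179}{20} + i \sqrt{7706}\right) = \frac{6377211}{10} - 10818 i \sqrt{7706}$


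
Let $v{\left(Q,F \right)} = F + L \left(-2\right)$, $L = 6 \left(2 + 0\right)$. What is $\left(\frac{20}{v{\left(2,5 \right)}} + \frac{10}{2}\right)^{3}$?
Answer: $\frac{421875}{6859} \approx 61.507$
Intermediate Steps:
$L = 12$ ($L = 6 \cdot 2 = 12$)
$v{\left(Q,F \right)} = -24 + F$ ($v{\left(Q,F \right)} = F + 12 \left(-2\right) = F - 24 = -24 + F$)
$\left(\frac{20}{v{\left(2,5 \right)}} + \frac{10}{2}\right)^{3} = \left(\frac{20}{-24 + 5} + \frac{10}{2}\right)^{3} = \left(\frac{20}{-19} + 10 \cdot \frac{1}{2}\right)^{3} = \left(20 \left(- \frac{1}{19}\right) + 5\right)^{3} = \left(- \frac{20}{19} + 5\right)^{3} = \left(\frac{75}{19}\right)^{3} = \frac{421875}{6859}$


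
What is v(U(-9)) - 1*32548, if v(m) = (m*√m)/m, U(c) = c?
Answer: -32548 + 3*I ≈ -32548.0 + 3.0*I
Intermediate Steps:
v(m) = √m (v(m) = m^(3/2)/m = √m)
v(U(-9)) - 1*32548 = √(-9) - 1*32548 = 3*I - 32548 = -32548 + 3*I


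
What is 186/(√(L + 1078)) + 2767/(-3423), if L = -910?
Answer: -2767/3423 + 31*√42/14 ≈ 13.542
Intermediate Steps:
186/(√(L + 1078)) + 2767/(-3423) = 186/(√(-910 + 1078)) + 2767/(-3423) = 186/(√168) + 2767*(-1/3423) = 186/((2*√42)) - 2767/3423 = 186*(√42/84) - 2767/3423 = 31*√42/14 - 2767/3423 = -2767/3423 + 31*√42/14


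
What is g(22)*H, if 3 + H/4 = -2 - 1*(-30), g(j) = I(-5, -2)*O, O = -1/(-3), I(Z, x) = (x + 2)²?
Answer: 0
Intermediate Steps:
I(Z, x) = (2 + x)²
O = ⅓ (O = -1*(-⅓) = ⅓ ≈ 0.33333)
g(j) = 0 (g(j) = (2 - 2)²*(⅓) = 0²*(⅓) = 0*(⅓) = 0)
H = 100 (H = -12 + 4*(-2 - 1*(-30)) = -12 + 4*(-2 + 30) = -12 + 4*28 = -12 + 112 = 100)
g(22)*H = 0*100 = 0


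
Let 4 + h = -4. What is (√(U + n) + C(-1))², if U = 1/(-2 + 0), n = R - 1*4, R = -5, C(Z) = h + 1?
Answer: (14 - I*√38)²/4 ≈ 39.5 - 43.151*I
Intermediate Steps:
h = -8 (h = -4 - 4 = -8)
C(Z) = -7 (C(Z) = -8 + 1 = -7)
n = -9 (n = -5 - 1*4 = -5 - 4 = -9)
U = -½ (U = 1/(-2) = -½ ≈ -0.50000)
(√(U + n) + C(-1))² = (√(-½ - 9) - 7)² = (√(-19/2) - 7)² = (I*√38/2 - 7)² = (-7 + I*√38/2)²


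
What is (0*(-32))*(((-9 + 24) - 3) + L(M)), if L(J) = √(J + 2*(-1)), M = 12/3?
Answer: 0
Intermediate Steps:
M = 4 (M = 12*(⅓) = 4)
L(J) = √(-2 + J) (L(J) = √(J - 2) = √(-2 + J))
(0*(-32))*(((-9 + 24) - 3) + L(M)) = (0*(-32))*(((-9 + 24) - 3) + √(-2 + 4)) = 0*((15 - 3) + √2) = 0*(12 + √2) = 0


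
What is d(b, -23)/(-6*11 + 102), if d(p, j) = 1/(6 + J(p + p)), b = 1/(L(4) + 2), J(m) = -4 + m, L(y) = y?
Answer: 1/84 ≈ 0.011905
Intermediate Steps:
b = 1/6 (b = 1/(4 + 2) = 1/6 ≈ 0.16667)
d(p, j) = 1/(2 + 2*p) (d(p, j) = 1/(6 + (-4 + (p + p))) = 1/(6 + (-4 + 2*p)) = 1/(2 + 2*p))
d(b, -23)/(-6*11 + 102) = (1/(2*(1 + 1/6)))/(-6*11 + 102) = (1/(2*(7/6)))/(-66 + 102) = ((1/2)*(6/7))/36 = (3/7)*(1/36) = 1/84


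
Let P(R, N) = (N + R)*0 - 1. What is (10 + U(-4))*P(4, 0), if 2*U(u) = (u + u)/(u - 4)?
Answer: -21/2 ≈ -10.500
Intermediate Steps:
U(u) = u/(-4 + u) (U(u) = ((u + u)/(u - 4))/2 = ((2*u)/(-4 + u))/2 = (2*u/(-4 + u))/2 = u/(-4 + u))
P(R, N) = -1 (P(R, N) = 0 - 1 = -1)
(10 + U(-4))*P(4, 0) = (10 - 4/(-4 - 4))*(-1) = (10 - 4/(-8))*(-1) = (10 - 4*(-⅛))*(-1) = (10 + ½)*(-1) = (21/2)*(-1) = -21/2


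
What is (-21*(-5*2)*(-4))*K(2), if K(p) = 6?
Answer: -5040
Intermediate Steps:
(-21*(-5*2)*(-4))*K(2) = -21*(-5*2)*(-4)*6 = -(-210)*(-4)*6 = -21*40*6 = -840*6 = -5040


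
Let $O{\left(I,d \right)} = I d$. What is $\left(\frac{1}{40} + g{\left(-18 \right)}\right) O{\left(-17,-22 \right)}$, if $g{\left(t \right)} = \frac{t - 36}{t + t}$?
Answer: $\frac{11407}{20} \approx 570.35$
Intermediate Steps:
$g{\left(t \right)} = \frac{-36 + t}{2 t}$
$\left(\frac{1}{40} + g{\left(-18 \right)}\right) O{\left(-17,-22 \right)} = \left(\frac{1}{40} + \frac{-36 - 18}{2 \left(-18\right)}\right) \left(\left(-17\right) \left(-22\right)\right) = \left(\frac{1}{40} + \frac{1}{2} \left(- \frac{1}{18}\right) \left(-54\right)\right) 374 = \left(\frac{1}{40} + \frac{3}{2}\right) 374 = \frac{61}{40} \cdot 374 = \frac{11407}{20}$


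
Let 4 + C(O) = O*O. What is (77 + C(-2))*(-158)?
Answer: -12166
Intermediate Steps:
C(O) = -4 + O**2 (C(O) = -4 + O*O = -4 + O**2)
(77 + C(-2))*(-158) = (77 + (-4 + (-2)**2))*(-158) = (77 + (-4 + 4))*(-158) = (77 + 0)*(-158) = 77*(-158) = -12166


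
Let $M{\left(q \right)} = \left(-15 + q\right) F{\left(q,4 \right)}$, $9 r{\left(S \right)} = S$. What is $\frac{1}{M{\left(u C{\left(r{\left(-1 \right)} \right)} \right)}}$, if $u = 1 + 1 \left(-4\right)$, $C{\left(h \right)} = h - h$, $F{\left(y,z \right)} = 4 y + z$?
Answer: $- \frac{1}{60} \approx -0.016667$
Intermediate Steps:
$F{\left(y,z \right)} = z + 4 y$
$r{\left(S \right)} = \frac{S}{9}$
$C{\left(h \right)} = 0$
$u = -3$ ($u = 1 - 4 = -3$)
$M{\left(q \right)} = \left(-15 + q\right) \left(4 + 4 q\right)$
$\frac{1}{M{\left(u C{\left(r{\left(-1 \right)} \right)} \right)}} = \frac{1}{4 \left(1 - 0\right) \left(-15 - 0\right)} = \frac{1}{4 \left(1 + 0\right) \left(-15 + 0\right)} = \frac{1}{4 \cdot 1 \left(-15\right)} = \frac{1}{-60} = - \frac{1}{60}$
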